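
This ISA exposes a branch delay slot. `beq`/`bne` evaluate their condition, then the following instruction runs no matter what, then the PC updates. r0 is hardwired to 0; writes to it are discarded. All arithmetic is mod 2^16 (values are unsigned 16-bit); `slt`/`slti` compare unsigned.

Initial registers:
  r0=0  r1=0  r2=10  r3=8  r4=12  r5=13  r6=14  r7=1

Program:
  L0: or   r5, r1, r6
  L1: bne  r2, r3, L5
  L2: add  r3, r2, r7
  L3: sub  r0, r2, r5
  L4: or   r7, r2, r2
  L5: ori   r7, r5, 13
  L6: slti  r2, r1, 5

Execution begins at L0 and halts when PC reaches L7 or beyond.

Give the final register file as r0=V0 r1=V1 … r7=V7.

  step pc=0: or   r5, r1, r6  regs=(0,0,10,8,12,14,14,1)
  step pc=1: bne  r2, r3, L5  cond=T  regs=(0,0,10,8,12,14,14,1)
  step pc=2: add  r3, r2, r7  regs=(0,0,10,11,12,14,14,1)
  step pc=5: ori   r7, r5, 13  regs=(0,0,10,11,12,14,14,15)
  step pc=6: slti  r2, r1, 5  regs=(0,0,1,11,12,14,14,15)

r0=0 r1=0 r2=1 r3=11 r4=12 r5=14 r6=14 r7=15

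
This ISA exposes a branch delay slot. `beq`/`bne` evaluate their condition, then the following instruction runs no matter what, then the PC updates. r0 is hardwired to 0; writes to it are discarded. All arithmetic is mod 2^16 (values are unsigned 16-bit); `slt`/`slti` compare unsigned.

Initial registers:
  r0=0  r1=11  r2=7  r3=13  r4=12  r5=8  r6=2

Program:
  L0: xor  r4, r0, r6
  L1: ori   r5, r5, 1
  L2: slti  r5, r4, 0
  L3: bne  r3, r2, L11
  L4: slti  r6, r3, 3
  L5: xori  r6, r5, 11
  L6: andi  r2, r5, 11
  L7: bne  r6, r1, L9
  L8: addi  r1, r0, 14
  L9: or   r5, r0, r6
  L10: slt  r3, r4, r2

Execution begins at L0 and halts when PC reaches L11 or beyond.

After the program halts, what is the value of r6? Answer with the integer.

#0 xor  r4, r0, r6 ; 0/11/7/13/2/8/2
#1 ori   r5, r5, 1 ; 0/11/7/13/2/9/2
#2 slti  r5, r4, 0 ; 0/11/7/13/2/0/2
#3 bne  r3, r2, L11 ; 0/11/7/13/2/0/2 ; →target
#4 slti  r6, r3, 3 ; 0/11/7/13/2/0/0

0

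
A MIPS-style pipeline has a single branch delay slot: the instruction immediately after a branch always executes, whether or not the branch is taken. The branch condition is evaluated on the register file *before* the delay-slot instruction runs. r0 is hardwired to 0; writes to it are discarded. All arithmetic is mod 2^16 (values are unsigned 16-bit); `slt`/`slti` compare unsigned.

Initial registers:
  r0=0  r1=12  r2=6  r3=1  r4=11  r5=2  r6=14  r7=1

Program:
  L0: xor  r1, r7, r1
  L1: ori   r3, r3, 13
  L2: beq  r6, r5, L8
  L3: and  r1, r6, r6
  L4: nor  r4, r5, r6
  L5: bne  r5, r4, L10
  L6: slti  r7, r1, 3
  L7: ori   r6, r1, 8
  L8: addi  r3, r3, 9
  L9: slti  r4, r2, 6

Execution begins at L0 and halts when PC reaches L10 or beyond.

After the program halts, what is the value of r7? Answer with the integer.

0

  step pc=0: xor  r1, r7, r1  regs=(0,13,6,1,11,2,14,1)
  step pc=1: ori   r3, r3, 13  regs=(0,13,6,13,11,2,14,1)
  step pc=2: beq  r6, r5, L8  cond=F  regs=(0,13,6,13,11,2,14,1)
  step pc=3: and  r1, r6, r6  regs=(0,14,6,13,11,2,14,1)
  step pc=4: nor  r4, r5, r6  regs=(0,14,6,13,65521,2,14,1)
  step pc=5: bne  r5, r4, L10  cond=T  regs=(0,14,6,13,65521,2,14,1)
  step pc=6: slti  r7, r1, 3  regs=(0,14,6,13,65521,2,14,0)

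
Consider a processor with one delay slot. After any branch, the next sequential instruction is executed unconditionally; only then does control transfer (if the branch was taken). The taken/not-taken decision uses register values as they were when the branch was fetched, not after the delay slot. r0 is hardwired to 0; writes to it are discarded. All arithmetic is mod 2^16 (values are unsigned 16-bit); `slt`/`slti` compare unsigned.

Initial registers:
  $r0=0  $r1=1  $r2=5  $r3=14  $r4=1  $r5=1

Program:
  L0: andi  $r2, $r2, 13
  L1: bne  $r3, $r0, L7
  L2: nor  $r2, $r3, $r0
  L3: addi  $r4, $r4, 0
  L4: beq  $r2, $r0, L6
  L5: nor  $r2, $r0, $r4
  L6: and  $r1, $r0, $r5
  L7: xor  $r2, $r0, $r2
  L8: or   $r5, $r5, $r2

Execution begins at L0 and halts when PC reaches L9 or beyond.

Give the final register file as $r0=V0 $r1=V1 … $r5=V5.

$r0=0 $r1=1 $r2=65521 $r3=14 $r4=1 $r5=65521

PC=0  andi  $r2, $r2, 13     | $r0=0 $r1=1 $r2=5 $r3=14 $r4=1 $r5=1
PC=1  bne  $r3, $r0, L7      | $r0=0 $r1=1 $r2=5 $r3=14 $r4=1 $r5=1  [TAKEN]
PC=2  nor  $r2, $r3, $r0     | $r0=0 $r1=1 $r2=65521 $r3=14 $r4=1 $r5=1
PC=7  xor  $r2, $r0, $r2     | $r0=0 $r1=1 $r2=65521 $r3=14 $r4=1 $r5=1
PC=8  or   $r5, $r5, $r2     | $r0=0 $r1=1 $r2=65521 $r3=14 $r4=1 $r5=65521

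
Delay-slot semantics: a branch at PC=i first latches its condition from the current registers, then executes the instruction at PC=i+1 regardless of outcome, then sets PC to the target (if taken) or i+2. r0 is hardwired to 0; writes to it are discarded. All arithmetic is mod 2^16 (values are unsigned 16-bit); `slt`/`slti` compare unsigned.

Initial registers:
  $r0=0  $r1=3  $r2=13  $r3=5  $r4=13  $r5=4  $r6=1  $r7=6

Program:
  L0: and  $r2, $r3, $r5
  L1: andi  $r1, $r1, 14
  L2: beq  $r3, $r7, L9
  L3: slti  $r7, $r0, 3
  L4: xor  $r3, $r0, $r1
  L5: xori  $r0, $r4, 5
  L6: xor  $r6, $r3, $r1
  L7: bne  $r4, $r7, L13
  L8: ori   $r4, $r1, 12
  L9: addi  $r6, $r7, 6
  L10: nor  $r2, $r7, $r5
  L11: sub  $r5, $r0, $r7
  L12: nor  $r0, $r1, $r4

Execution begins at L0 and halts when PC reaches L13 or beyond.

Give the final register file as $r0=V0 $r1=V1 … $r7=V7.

[0] and  $r2, $r3, $r5  →  {$r0:0, $r1:3, $r2:4, $r3:5, $r4:13, $r5:4, $r6:1, $r7:6}
[1] andi  $r1, $r1, 14  →  {$r0:0, $r1:2, $r2:4, $r3:5, $r4:13, $r5:4, $r6:1, $r7:6}
[2] beq  $r3, $r7, L9  →  {$r0:0, $r1:2, $r2:4, $r3:5, $r4:13, $r5:4, $r6:1, $r7:6}  ⟨branch fallthrough⟩
[3] slti  $r7, $r0, 3  →  {$r0:0, $r1:2, $r2:4, $r3:5, $r4:13, $r5:4, $r6:1, $r7:1}
[4] xor  $r3, $r0, $r1  →  {$r0:0, $r1:2, $r2:4, $r3:2, $r4:13, $r5:4, $r6:1, $r7:1}
[5] xori  $r0, $r4, 5  →  {$r0:0, $r1:2, $r2:4, $r3:2, $r4:13, $r5:4, $r6:1, $r7:1}
[6] xor  $r6, $r3, $r1  →  {$r0:0, $r1:2, $r2:4, $r3:2, $r4:13, $r5:4, $r6:0, $r7:1}
[7] bne  $r4, $r7, L13  →  {$r0:0, $r1:2, $r2:4, $r3:2, $r4:13, $r5:4, $r6:0, $r7:1}  ⟨branch taken⟩
[8] ori   $r4, $r1, 12  →  {$r0:0, $r1:2, $r2:4, $r3:2, $r4:14, $r5:4, $r6:0, $r7:1}

$r0=0 $r1=2 $r2=4 $r3=2 $r4=14 $r5=4 $r6=0 $r7=1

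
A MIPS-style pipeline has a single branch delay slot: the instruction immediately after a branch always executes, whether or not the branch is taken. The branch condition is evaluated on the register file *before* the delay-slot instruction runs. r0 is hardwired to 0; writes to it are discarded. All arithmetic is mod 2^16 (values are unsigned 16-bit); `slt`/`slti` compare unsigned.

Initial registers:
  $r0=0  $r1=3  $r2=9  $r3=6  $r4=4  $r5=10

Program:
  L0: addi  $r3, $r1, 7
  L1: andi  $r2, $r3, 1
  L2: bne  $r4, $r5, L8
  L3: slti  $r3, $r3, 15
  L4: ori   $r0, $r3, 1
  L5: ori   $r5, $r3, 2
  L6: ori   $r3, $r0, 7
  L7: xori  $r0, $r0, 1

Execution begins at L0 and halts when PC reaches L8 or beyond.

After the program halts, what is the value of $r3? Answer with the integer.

[0] addi  $r3, $r1, 7  →  {$r0:0, $r1:3, $r2:9, $r3:10, $r4:4, $r5:10}
[1] andi  $r2, $r3, 1  →  {$r0:0, $r1:3, $r2:0, $r3:10, $r4:4, $r5:10}
[2] bne  $r4, $r5, L8  →  {$r0:0, $r1:3, $r2:0, $r3:10, $r4:4, $r5:10}  ⟨branch taken⟩
[3] slti  $r3, $r3, 15  →  {$r0:0, $r1:3, $r2:0, $r3:1, $r4:4, $r5:10}

1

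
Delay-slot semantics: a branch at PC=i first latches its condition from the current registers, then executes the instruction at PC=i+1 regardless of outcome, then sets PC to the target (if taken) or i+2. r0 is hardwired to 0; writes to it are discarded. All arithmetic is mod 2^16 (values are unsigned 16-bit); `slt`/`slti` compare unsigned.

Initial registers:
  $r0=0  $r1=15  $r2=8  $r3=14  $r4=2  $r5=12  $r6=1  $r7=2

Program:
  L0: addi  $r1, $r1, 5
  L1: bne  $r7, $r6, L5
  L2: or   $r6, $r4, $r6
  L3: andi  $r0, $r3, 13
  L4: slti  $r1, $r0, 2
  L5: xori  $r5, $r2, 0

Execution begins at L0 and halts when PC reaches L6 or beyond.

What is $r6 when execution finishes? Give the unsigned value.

  step pc=0: addi  $r1, $r1, 5  regs=(0,20,8,14,2,12,1,2)
  step pc=1: bne  $r7, $r6, L5  cond=T  regs=(0,20,8,14,2,12,1,2)
  step pc=2: or   $r6, $r4, $r6  regs=(0,20,8,14,2,12,3,2)
  step pc=5: xori  $r5, $r2, 0  regs=(0,20,8,14,2,8,3,2)

3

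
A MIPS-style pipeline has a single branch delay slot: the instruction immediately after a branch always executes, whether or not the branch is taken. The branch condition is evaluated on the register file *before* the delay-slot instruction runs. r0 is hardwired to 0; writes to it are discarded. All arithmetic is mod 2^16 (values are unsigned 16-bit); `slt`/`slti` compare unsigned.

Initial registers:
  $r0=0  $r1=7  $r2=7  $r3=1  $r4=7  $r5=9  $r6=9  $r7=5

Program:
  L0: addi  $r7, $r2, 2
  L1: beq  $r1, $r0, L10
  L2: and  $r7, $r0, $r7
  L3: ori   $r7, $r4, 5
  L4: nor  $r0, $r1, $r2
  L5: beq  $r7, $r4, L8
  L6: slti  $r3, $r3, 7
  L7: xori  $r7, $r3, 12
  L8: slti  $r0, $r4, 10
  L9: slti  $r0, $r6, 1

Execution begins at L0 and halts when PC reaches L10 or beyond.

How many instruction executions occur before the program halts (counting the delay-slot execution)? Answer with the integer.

9

#0 addi  $r7, $r2, 2 ; 0/7/7/1/7/9/9/9
#1 beq  $r1, $r0, L10 ; 0/7/7/1/7/9/9/9 ; →fallthru
#2 and  $r7, $r0, $r7 ; 0/7/7/1/7/9/9/0
#3 ori   $r7, $r4, 5 ; 0/7/7/1/7/9/9/7
#4 nor  $r0, $r1, $r2 ; 0/7/7/1/7/9/9/7
#5 beq  $r7, $r4, L8 ; 0/7/7/1/7/9/9/7 ; →target
#6 slti  $r3, $r3, 7 ; 0/7/7/1/7/9/9/7
#8 slti  $r0, $r4, 10 ; 0/7/7/1/7/9/9/7
#9 slti  $r0, $r6, 1 ; 0/7/7/1/7/9/9/7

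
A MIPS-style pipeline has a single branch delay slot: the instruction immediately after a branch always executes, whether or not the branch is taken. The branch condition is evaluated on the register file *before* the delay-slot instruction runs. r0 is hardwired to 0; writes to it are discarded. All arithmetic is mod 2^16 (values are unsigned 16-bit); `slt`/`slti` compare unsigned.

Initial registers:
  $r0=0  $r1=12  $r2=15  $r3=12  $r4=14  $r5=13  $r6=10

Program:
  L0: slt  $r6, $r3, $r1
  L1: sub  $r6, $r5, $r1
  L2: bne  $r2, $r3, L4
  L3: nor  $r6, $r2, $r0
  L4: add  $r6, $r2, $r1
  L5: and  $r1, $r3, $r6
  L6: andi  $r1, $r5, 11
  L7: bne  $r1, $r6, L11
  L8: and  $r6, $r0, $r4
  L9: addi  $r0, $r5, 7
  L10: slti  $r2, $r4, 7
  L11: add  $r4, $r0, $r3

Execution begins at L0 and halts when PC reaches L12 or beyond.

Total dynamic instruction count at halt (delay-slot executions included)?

10

PC=0  slt  $r6, $r3, $r1     | $r0=0 $r1=12 $r2=15 $r3=12 $r4=14 $r5=13 $r6=0
PC=1  sub  $r6, $r5, $r1     | $r0=0 $r1=12 $r2=15 $r3=12 $r4=14 $r5=13 $r6=1
PC=2  bne  $r2, $r3, L4      | $r0=0 $r1=12 $r2=15 $r3=12 $r4=14 $r5=13 $r6=1  [TAKEN]
PC=3  nor  $r6, $r2, $r0     | $r0=0 $r1=12 $r2=15 $r3=12 $r4=14 $r5=13 $r6=65520
PC=4  add  $r6, $r2, $r1     | $r0=0 $r1=12 $r2=15 $r3=12 $r4=14 $r5=13 $r6=27
PC=5  and  $r1, $r3, $r6     | $r0=0 $r1=8 $r2=15 $r3=12 $r4=14 $r5=13 $r6=27
PC=6  andi  $r1, $r5, 11     | $r0=0 $r1=9 $r2=15 $r3=12 $r4=14 $r5=13 $r6=27
PC=7  bne  $r1, $r6, L11     | $r0=0 $r1=9 $r2=15 $r3=12 $r4=14 $r5=13 $r6=27  [TAKEN]
PC=8  and  $r6, $r0, $r4     | $r0=0 $r1=9 $r2=15 $r3=12 $r4=14 $r5=13 $r6=0
PC=11 add  $r4, $r0, $r3     | $r0=0 $r1=9 $r2=15 $r3=12 $r4=12 $r5=13 $r6=0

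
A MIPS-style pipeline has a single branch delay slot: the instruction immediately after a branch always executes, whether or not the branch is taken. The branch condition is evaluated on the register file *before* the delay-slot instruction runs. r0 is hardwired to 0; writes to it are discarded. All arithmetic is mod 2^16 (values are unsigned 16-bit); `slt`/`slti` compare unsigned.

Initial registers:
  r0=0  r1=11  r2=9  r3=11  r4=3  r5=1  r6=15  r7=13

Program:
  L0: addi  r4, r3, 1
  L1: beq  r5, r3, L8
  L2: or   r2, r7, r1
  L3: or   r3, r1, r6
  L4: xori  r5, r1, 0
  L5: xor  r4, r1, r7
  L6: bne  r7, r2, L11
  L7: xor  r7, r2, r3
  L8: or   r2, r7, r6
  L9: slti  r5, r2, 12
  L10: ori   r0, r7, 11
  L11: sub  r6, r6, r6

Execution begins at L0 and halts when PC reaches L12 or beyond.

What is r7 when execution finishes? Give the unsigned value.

[0] addi  r4, r3, 1  →  {r0:0, r1:11, r2:9, r3:11, r4:12, r5:1, r6:15, r7:13}
[1] beq  r5, r3, L8  →  {r0:0, r1:11, r2:9, r3:11, r4:12, r5:1, r6:15, r7:13}  ⟨branch fallthrough⟩
[2] or   r2, r7, r1  →  {r0:0, r1:11, r2:15, r3:11, r4:12, r5:1, r6:15, r7:13}
[3] or   r3, r1, r6  →  {r0:0, r1:11, r2:15, r3:15, r4:12, r5:1, r6:15, r7:13}
[4] xori  r5, r1, 0  →  {r0:0, r1:11, r2:15, r3:15, r4:12, r5:11, r6:15, r7:13}
[5] xor  r4, r1, r7  →  {r0:0, r1:11, r2:15, r3:15, r4:6, r5:11, r6:15, r7:13}
[6] bne  r7, r2, L11  →  {r0:0, r1:11, r2:15, r3:15, r4:6, r5:11, r6:15, r7:13}  ⟨branch taken⟩
[7] xor  r7, r2, r3  →  {r0:0, r1:11, r2:15, r3:15, r4:6, r5:11, r6:15, r7:0}
[11] sub  r6, r6, r6  →  {r0:0, r1:11, r2:15, r3:15, r4:6, r5:11, r6:0, r7:0}

0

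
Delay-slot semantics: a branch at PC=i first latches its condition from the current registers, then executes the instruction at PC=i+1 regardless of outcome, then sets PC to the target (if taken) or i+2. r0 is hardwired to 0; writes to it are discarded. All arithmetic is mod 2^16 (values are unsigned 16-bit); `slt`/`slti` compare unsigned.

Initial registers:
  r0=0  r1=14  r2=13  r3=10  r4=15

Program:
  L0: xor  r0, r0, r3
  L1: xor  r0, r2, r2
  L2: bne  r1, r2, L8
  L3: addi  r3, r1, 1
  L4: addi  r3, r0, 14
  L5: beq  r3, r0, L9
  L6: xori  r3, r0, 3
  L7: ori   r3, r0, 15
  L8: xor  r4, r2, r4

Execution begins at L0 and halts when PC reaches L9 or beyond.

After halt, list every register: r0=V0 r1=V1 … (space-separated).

#0 xor  r0, r0, r3 ; 0/14/13/10/15
#1 xor  r0, r2, r2 ; 0/14/13/10/15
#2 bne  r1, r2, L8 ; 0/14/13/10/15 ; →target
#3 addi  r3, r1, 1 ; 0/14/13/15/15
#8 xor  r4, r2, r4 ; 0/14/13/15/2

r0=0 r1=14 r2=13 r3=15 r4=2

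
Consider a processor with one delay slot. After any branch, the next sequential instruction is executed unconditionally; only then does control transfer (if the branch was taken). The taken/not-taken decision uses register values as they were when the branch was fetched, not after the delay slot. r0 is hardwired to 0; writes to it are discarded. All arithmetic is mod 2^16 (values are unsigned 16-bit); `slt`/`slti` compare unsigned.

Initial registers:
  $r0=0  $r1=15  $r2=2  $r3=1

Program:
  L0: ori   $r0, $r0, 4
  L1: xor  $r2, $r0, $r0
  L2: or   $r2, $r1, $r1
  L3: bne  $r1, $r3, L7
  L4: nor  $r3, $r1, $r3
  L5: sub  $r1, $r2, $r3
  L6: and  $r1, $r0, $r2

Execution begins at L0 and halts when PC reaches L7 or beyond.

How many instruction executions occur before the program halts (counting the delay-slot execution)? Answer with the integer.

#0 ori   $r0, $r0, 4 ; 0/15/2/1
#1 xor  $r2, $r0, $r0 ; 0/15/0/1
#2 or   $r2, $r1, $r1 ; 0/15/15/1
#3 bne  $r1, $r3, L7 ; 0/15/15/1 ; →target
#4 nor  $r3, $r1, $r3 ; 0/15/15/65520

5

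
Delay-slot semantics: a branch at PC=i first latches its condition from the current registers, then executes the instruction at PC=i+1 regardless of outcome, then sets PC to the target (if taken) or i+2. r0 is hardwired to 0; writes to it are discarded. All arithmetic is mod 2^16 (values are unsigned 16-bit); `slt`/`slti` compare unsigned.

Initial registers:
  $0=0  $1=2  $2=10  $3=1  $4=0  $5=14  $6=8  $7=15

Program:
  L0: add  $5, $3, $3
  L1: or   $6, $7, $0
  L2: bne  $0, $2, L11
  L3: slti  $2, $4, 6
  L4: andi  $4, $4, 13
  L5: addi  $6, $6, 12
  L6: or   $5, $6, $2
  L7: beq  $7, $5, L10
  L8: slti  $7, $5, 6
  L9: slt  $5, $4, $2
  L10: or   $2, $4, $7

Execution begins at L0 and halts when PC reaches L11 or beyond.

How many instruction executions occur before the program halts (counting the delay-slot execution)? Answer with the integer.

4

  step pc=0: add  $5, $3, $3  regs=(0,2,10,1,0,2,8,15)
  step pc=1: or   $6, $7, $0  regs=(0,2,10,1,0,2,15,15)
  step pc=2: bne  $0, $2, L11  cond=T  regs=(0,2,10,1,0,2,15,15)
  step pc=3: slti  $2, $4, 6  regs=(0,2,1,1,0,2,15,15)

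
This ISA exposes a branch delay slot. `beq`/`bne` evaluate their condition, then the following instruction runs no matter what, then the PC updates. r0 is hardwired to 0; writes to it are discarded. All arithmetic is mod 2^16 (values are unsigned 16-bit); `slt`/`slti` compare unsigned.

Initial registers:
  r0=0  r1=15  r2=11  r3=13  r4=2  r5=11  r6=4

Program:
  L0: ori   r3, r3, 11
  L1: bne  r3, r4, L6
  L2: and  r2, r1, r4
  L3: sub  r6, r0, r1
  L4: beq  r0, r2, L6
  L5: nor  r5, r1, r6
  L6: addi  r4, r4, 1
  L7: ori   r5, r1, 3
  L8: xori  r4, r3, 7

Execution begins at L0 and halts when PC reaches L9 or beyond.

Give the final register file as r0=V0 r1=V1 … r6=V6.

r0=0 r1=15 r2=2 r3=15 r4=8 r5=15 r6=4

[0] ori   r3, r3, 11  →  {r0:0, r1:15, r2:11, r3:15, r4:2, r5:11, r6:4}
[1] bne  r3, r4, L6  →  {r0:0, r1:15, r2:11, r3:15, r4:2, r5:11, r6:4}  ⟨branch taken⟩
[2] and  r2, r1, r4  →  {r0:0, r1:15, r2:2, r3:15, r4:2, r5:11, r6:4}
[6] addi  r4, r4, 1  →  {r0:0, r1:15, r2:2, r3:15, r4:3, r5:11, r6:4}
[7] ori   r5, r1, 3  →  {r0:0, r1:15, r2:2, r3:15, r4:3, r5:15, r6:4}
[8] xori  r4, r3, 7  →  {r0:0, r1:15, r2:2, r3:15, r4:8, r5:15, r6:4}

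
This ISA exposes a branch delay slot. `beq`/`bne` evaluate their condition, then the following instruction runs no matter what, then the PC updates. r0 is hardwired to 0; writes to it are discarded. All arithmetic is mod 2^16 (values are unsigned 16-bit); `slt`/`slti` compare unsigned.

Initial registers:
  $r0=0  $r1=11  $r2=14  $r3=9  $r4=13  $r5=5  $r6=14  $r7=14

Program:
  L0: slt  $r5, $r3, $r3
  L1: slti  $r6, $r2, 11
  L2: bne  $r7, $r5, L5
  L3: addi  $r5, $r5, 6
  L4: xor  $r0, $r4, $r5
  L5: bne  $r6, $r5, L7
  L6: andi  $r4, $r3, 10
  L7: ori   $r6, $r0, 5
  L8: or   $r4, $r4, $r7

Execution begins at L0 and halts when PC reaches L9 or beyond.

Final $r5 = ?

[0] slt  $r5, $r3, $r3  →  {$r0:0, $r1:11, $r2:14, $r3:9, $r4:13, $r5:0, $r6:14, $r7:14}
[1] slti  $r6, $r2, 11  →  {$r0:0, $r1:11, $r2:14, $r3:9, $r4:13, $r5:0, $r6:0, $r7:14}
[2] bne  $r7, $r5, L5  →  {$r0:0, $r1:11, $r2:14, $r3:9, $r4:13, $r5:0, $r6:0, $r7:14}  ⟨branch taken⟩
[3] addi  $r5, $r5, 6  →  {$r0:0, $r1:11, $r2:14, $r3:9, $r4:13, $r5:6, $r6:0, $r7:14}
[5] bne  $r6, $r5, L7  →  {$r0:0, $r1:11, $r2:14, $r3:9, $r4:13, $r5:6, $r6:0, $r7:14}  ⟨branch taken⟩
[6] andi  $r4, $r3, 10  →  {$r0:0, $r1:11, $r2:14, $r3:9, $r4:8, $r5:6, $r6:0, $r7:14}
[7] ori   $r6, $r0, 5  →  {$r0:0, $r1:11, $r2:14, $r3:9, $r4:8, $r5:6, $r6:5, $r7:14}
[8] or   $r4, $r4, $r7  →  {$r0:0, $r1:11, $r2:14, $r3:9, $r4:14, $r5:6, $r6:5, $r7:14}

6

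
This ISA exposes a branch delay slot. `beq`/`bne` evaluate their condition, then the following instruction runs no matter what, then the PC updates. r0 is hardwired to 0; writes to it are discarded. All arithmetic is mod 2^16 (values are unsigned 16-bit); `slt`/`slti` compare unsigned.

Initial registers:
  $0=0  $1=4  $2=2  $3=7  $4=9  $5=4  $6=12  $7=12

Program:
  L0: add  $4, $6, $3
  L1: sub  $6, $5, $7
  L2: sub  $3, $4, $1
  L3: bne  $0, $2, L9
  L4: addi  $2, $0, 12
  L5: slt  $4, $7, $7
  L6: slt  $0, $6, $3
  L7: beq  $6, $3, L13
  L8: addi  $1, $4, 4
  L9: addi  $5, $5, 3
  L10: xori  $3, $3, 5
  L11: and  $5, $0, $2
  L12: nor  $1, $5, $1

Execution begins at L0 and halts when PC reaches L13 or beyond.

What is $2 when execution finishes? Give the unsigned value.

[0] add  $4, $6, $3  →  {$0:0, $1:4, $2:2, $3:7, $4:19, $5:4, $6:12, $7:12}
[1] sub  $6, $5, $7  →  {$0:0, $1:4, $2:2, $3:7, $4:19, $5:4, $6:65528, $7:12}
[2] sub  $3, $4, $1  →  {$0:0, $1:4, $2:2, $3:15, $4:19, $5:4, $6:65528, $7:12}
[3] bne  $0, $2, L9  →  {$0:0, $1:4, $2:2, $3:15, $4:19, $5:4, $6:65528, $7:12}  ⟨branch taken⟩
[4] addi  $2, $0, 12  →  {$0:0, $1:4, $2:12, $3:15, $4:19, $5:4, $6:65528, $7:12}
[9] addi  $5, $5, 3  →  {$0:0, $1:4, $2:12, $3:15, $4:19, $5:7, $6:65528, $7:12}
[10] xori  $3, $3, 5  →  {$0:0, $1:4, $2:12, $3:10, $4:19, $5:7, $6:65528, $7:12}
[11] and  $5, $0, $2  →  {$0:0, $1:4, $2:12, $3:10, $4:19, $5:0, $6:65528, $7:12}
[12] nor  $1, $5, $1  →  {$0:0, $1:65531, $2:12, $3:10, $4:19, $5:0, $6:65528, $7:12}

12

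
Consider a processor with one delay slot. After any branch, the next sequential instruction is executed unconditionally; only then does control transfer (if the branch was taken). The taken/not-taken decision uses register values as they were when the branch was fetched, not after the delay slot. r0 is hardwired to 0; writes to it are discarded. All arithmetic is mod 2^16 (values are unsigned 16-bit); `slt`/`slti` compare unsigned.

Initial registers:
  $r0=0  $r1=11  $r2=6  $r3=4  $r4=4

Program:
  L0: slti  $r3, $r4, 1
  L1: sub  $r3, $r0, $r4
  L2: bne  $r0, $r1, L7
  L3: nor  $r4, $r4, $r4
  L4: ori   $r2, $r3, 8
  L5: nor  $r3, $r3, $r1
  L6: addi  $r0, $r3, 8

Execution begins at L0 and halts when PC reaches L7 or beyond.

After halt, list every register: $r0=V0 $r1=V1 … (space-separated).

[0] slti  $r3, $r4, 1  →  {$r0:0, $r1:11, $r2:6, $r3:0, $r4:4}
[1] sub  $r3, $r0, $r4  →  {$r0:0, $r1:11, $r2:6, $r3:65532, $r4:4}
[2] bne  $r0, $r1, L7  →  {$r0:0, $r1:11, $r2:6, $r3:65532, $r4:4}  ⟨branch taken⟩
[3] nor  $r4, $r4, $r4  →  {$r0:0, $r1:11, $r2:6, $r3:65532, $r4:65531}

$r0=0 $r1=11 $r2=6 $r3=65532 $r4=65531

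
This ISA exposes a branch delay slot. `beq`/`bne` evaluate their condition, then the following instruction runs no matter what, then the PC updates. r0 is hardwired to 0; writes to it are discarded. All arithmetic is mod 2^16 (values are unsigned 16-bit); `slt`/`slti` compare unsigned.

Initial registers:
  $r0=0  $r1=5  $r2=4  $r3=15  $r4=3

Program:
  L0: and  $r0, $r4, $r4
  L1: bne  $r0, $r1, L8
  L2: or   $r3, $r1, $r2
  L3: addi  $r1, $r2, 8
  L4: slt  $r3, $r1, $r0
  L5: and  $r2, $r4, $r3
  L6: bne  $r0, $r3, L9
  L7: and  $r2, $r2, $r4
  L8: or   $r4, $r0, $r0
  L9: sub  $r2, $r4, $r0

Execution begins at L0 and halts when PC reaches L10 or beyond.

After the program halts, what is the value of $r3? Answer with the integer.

5

PC=0  and  $r0, $r4, $r4     | $r0=0 $r1=5 $r2=4 $r3=15 $r4=3
PC=1  bne  $r0, $r1, L8      | $r0=0 $r1=5 $r2=4 $r3=15 $r4=3  [TAKEN]
PC=2  or   $r3, $r1, $r2     | $r0=0 $r1=5 $r2=4 $r3=5 $r4=3
PC=8  or   $r4, $r0, $r0     | $r0=0 $r1=5 $r2=4 $r3=5 $r4=0
PC=9  sub  $r2, $r4, $r0     | $r0=0 $r1=5 $r2=0 $r3=5 $r4=0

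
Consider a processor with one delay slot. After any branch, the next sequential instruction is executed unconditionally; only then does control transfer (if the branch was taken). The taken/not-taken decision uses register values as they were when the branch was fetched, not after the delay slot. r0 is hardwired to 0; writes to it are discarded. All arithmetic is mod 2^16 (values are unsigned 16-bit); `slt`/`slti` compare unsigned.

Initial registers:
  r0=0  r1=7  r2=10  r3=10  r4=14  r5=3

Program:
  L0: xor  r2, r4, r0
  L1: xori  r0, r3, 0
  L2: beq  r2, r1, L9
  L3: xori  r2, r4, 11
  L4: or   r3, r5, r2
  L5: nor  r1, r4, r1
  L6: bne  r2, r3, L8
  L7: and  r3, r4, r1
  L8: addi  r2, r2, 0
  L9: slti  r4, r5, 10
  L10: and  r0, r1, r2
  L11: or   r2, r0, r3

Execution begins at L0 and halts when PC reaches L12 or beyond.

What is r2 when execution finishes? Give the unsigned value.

0

#0 xor  r2, r4, r0 ; 0/7/14/10/14/3
#1 xori  r0, r3, 0 ; 0/7/14/10/14/3
#2 beq  r2, r1, L9 ; 0/7/14/10/14/3 ; →fallthru
#3 xori  r2, r4, 11 ; 0/7/5/10/14/3
#4 or   r3, r5, r2 ; 0/7/5/7/14/3
#5 nor  r1, r4, r1 ; 0/65520/5/7/14/3
#6 bne  r2, r3, L8 ; 0/65520/5/7/14/3 ; →target
#7 and  r3, r4, r1 ; 0/65520/5/0/14/3
#8 addi  r2, r2, 0 ; 0/65520/5/0/14/3
#9 slti  r4, r5, 10 ; 0/65520/5/0/1/3
#10 and  r0, r1, r2 ; 0/65520/5/0/1/3
#11 or   r2, r0, r3 ; 0/65520/0/0/1/3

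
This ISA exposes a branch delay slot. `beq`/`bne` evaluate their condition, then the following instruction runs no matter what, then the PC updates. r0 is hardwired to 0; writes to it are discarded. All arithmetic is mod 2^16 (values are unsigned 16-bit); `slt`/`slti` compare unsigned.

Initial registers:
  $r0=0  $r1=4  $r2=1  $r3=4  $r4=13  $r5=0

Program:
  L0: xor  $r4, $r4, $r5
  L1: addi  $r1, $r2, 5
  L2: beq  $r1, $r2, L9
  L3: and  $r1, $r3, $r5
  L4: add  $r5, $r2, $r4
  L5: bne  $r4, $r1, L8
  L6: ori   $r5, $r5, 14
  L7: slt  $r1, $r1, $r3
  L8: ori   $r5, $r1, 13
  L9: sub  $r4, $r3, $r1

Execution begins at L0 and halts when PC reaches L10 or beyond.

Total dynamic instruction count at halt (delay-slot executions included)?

#0 xor  $r4, $r4, $r5 ; 0/4/1/4/13/0
#1 addi  $r1, $r2, 5 ; 0/6/1/4/13/0
#2 beq  $r1, $r2, L9 ; 0/6/1/4/13/0 ; →fallthru
#3 and  $r1, $r3, $r5 ; 0/0/1/4/13/0
#4 add  $r5, $r2, $r4 ; 0/0/1/4/13/14
#5 bne  $r4, $r1, L8 ; 0/0/1/4/13/14 ; →target
#6 ori   $r5, $r5, 14 ; 0/0/1/4/13/14
#8 ori   $r5, $r1, 13 ; 0/0/1/4/13/13
#9 sub  $r4, $r3, $r1 ; 0/0/1/4/4/13

9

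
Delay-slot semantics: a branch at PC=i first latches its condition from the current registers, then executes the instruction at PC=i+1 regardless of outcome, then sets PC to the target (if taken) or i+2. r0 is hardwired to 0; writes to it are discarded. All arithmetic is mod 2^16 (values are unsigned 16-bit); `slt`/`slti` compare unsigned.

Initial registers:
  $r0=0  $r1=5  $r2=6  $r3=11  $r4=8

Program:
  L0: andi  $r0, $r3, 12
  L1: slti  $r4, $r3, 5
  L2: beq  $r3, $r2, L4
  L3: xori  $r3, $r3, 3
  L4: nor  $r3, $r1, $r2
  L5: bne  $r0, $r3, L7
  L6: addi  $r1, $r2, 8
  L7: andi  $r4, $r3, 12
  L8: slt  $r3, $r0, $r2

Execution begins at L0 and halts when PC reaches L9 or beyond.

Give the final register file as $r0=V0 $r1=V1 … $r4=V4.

[0] andi  $r0, $r3, 12  →  {$r0:0, $r1:5, $r2:6, $r3:11, $r4:8}
[1] slti  $r4, $r3, 5  →  {$r0:0, $r1:5, $r2:6, $r3:11, $r4:0}
[2] beq  $r3, $r2, L4  →  {$r0:0, $r1:5, $r2:6, $r3:11, $r4:0}  ⟨branch fallthrough⟩
[3] xori  $r3, $r3, 3  →  {$r0:0, $r1:5, $r2:6, $r3:8, $r4:0}
[4] nor  $r3, $r1, $r2  →  {$r0:0, $r1:5, $r2:6, $r3:65528, $r4:0}
[5] bne  $r0, $r3, L7  →  {$r0:0, $r1:5, $r2:6, $r3:65528, $r4:0}  ⟨branch taken⟩
[6] addi  $r1, $r2, 8  →  {$r0:0, $r1:14, $r2:6, $r3:65528, $r4:0}
[7] andi  $r4, $r3, 12  →  {$r0:0, $r1:14, $r2:6, $r3:65528, $r4:8}
[8] slt  $r3, $r0, $r2  →  {$r0:0, $r1:14, $r2:6, $r3:1, $r4:8}

$r0=0 $r1=14 $r2=6 $r3=1 $r4=8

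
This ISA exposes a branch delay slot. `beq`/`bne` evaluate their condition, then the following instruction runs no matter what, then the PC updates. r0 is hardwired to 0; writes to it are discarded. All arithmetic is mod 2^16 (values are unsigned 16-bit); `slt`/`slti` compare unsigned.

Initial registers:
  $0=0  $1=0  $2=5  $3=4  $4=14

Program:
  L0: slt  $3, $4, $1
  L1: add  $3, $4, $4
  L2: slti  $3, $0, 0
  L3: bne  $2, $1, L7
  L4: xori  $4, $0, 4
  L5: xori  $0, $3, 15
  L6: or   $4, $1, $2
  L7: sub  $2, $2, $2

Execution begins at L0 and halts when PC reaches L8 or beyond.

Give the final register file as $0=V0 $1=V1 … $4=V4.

$0=0 $1=0 $2=0 $3=0 $4=4

PC=0  slt  $3, $4, $1        | $0=0 $1=0 $2=5 $3=0 $4=14
PC=1  add  $3, $4, $4        | $0=0 $1=0 $2=5 $3=28 $4=14
PC=2  slti  $3, $0, 0        | $0=0 $1=0 $2=5 $3=0 $4=14
PC=3  bne  $2, $1, L7        | $0=0 $1=0 $2=5 $3=0 $4=14  [TAKEN]
PC=4  xori  $4, $0, 4        | $0=0 $1=0 $2=5 $3=0 $4=4
PC=7  sub  $2, $2, $2        | $0=0 $1=0 $2=0 $3=0 $4=4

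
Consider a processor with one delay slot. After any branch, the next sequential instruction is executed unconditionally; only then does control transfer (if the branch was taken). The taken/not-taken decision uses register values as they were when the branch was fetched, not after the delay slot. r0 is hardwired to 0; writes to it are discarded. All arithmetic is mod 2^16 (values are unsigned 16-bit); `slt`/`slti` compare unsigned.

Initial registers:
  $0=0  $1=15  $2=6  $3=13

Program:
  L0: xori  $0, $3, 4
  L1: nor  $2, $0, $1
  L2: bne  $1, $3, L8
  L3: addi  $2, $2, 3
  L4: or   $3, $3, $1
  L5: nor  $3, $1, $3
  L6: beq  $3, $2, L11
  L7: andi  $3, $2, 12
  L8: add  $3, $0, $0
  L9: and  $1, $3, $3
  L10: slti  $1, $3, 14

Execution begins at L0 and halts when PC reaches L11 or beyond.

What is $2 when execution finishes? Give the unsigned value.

[0] xori  $0, $3, 4  →  {$0:0, $1:15, $2:6, $3:13}
[1] nor  $2, $0, $1  →  {$0:0, $1:15, $2:65520, $3:13}
[2] bne  $1, $3, L8  →  {$0:0, $1:15, $2:65520, $3:13}  ⟨branch taken⟩
[3] addi  $2, $2, 3  →  {$0:0, $1:15, $2:65523, $3:13}
[8] add  $3, $0, $0  →  {$0:0, $1:15, $2:65523, $3:0}
[9] and  $1, $3, $3  →  {$0:0, $1:0, $2:65523, $3:0}
[10] slti  $1, $3, 14  →  {$0:0, $1:1, $2:65523, $3:0}

65523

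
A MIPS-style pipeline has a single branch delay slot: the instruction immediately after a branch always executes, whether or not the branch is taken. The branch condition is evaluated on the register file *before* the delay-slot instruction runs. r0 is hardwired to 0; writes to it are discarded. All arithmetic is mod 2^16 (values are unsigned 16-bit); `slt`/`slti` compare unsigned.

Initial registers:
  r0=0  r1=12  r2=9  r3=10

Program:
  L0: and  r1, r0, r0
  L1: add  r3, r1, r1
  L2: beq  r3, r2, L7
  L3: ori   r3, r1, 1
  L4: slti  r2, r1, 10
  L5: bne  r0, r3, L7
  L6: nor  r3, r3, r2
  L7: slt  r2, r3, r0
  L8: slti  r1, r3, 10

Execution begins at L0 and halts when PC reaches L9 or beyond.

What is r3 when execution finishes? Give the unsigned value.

  step pc=0: and  r1, r0, r0  regs=(0,0,9,10)
  step pc=1: add  r3, r1, r1  regs=(0,0,9,0)
  step pc=2: beq  r3, r2, L7  cond=F  regs=(0,0,9,0)
  step pc=3: ori   r3, r1, 1  regs=(0,0,9,1)
  step pc=4: slti  r2, r1, 10  regs=(0,0,1,1)
  step pc=5: bne  r0, r3, L7  cond=T  regs=(0,0,1,1)
  step pc=6: nor  r3, r3, r2  regs=(0,0,1,65534)
  step pc=7: slt  r2, r3, r0  regs=(0,0,0,65534)
  step pc=8: slti  r1, r3, 10  regs=(0,0,0,65534)

65534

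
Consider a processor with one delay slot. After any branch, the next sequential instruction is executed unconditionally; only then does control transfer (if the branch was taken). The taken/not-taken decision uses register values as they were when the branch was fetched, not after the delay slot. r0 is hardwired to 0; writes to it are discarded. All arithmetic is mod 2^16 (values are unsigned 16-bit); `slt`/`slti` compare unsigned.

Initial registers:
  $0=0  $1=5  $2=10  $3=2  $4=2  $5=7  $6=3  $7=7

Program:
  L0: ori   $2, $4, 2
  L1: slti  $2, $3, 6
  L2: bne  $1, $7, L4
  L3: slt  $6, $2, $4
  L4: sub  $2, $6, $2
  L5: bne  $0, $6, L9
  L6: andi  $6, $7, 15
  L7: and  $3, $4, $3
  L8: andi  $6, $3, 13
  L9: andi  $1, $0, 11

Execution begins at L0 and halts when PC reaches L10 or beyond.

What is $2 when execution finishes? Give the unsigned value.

0

  step pc=0: ori   $2, $4, 2  regs=(0,5,2,2,2,7,3,7)
  step pc=1: slti  $2, $3, 6  regs=(0,5,1,2,2,7,3,7)
  step pc=2: bne  $1, $7, L4  cond=T  regs=(0,5,1,2,2,7,3,7)
  step pc=3: slt  $6, $2, $4  regs=(0,5,1,2,2,7,1,7)
  step pc=4: sub  $2, $6, $2  regs=(0,5,0,2,2,7,1,7)
  step pc=5: bne  $0, $6, L9  cond=T  regs=(0,5,0,2,2,7,1,7)
  step pc=6: andi  $6, $7, 15  regs=(0,5,0,2,2,7,7,7)
  step pc=9: andi  $1, $0, 11  regs=(0,0,0,2,2,7,7,7)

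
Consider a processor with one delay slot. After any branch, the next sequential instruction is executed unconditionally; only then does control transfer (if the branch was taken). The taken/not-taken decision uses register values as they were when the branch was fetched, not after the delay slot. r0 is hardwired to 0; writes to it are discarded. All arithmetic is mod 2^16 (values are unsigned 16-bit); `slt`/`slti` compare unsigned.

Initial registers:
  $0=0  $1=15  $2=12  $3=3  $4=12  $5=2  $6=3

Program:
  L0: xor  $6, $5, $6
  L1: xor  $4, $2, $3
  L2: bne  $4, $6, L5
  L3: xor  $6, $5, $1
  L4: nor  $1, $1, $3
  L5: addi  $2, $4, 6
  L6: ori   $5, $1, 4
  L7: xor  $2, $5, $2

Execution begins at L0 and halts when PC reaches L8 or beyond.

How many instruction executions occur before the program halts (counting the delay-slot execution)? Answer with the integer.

7

#0 xor  $6, $5, $6 ; 0/15/12/3/12/2/1
#1 xor  $4, $2, $3 ; 0/15/12/3/15/2/1
#2 bne  $4, $6, L5 ; 0/15/12/3/15/2/1 ; →target
#3 xor  $6, $5, $1 ; 0/15/12/3/15/2/13
#5 addi  $2, $4, 6 ; 0/15/21/3/15/2/13
#6 ori   $5, $1, 4 ; 0/15/21/3/15/15/13
#7 xor  $2, $5, $2 ; 0/15/26/3/15/15/13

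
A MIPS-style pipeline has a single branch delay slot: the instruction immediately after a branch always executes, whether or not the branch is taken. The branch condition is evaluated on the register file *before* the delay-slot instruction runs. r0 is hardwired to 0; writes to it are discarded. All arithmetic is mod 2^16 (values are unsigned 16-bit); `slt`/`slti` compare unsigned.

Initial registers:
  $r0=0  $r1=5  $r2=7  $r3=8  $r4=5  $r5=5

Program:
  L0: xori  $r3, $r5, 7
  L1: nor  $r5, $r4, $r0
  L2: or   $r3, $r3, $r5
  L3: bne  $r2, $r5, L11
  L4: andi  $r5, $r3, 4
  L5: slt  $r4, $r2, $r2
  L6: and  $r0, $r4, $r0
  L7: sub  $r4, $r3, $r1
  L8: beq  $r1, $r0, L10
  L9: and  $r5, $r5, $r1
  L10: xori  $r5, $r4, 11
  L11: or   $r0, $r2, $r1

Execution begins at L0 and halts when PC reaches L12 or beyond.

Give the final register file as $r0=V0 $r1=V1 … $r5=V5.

$r0=0 $r1=5 $r2=7 $r3=65530 $r4=5 $r5=0

#0 xori  $r3, $r5, 7 ; 0/5/7/2/5/5
#1 nor  $r5, $r4, $r0 ; 0/5/7/2/5/65530
#2 or   $r3, $r3, $r5 ; 0/5/7/65530/5/65530
#3 bne  $r2, $r5, L11 ; 0/5/7/65530/5/65530 ; →target
#4 andi  $r5, $r3, 4 ; 0/5/7/65530/5/0
#11 or   $r0, $r2, $r1 ; 0/5/7/65530/5/0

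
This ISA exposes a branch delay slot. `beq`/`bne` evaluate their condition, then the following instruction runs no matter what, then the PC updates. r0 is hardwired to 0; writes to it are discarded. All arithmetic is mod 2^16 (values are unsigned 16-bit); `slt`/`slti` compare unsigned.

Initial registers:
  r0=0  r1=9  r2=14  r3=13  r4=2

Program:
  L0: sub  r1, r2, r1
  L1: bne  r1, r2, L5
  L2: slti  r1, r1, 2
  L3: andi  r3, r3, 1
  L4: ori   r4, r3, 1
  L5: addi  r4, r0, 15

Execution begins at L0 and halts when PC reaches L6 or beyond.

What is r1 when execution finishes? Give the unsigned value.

#0 sub  r1, r2, r1 ; 0/5/14/13/2
#1 bne  r1, r2, L5 ; 0/5/14/13/2 ; →target
#2 slti  r1, r1, 2 ; 0/0/14/13/2
#5 addi  r4, r0, 15 ; 0/0/14/13/15

0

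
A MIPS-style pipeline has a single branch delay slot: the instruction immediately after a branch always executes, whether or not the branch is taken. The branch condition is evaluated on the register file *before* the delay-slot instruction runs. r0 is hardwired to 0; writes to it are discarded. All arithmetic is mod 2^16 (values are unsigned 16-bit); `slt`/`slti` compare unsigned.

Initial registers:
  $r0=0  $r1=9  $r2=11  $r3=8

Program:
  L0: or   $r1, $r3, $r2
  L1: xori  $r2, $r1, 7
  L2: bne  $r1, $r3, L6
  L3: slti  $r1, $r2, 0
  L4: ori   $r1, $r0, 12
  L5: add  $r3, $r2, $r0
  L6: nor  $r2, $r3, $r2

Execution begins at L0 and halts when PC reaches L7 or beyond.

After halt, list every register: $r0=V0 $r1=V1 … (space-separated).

$r0=0 $r1=0 $r2=65523 $r3=8

[0] or   $r1, $r3, $r2  →  {$r0:0, $r1:11, $r2:11, $r3:8}
[1] xori  $r2, $r1, 7  →  {$r0:0, $r1:11, $r2:12, $r3:8}
[2] bne  $r1, $r3, L6  →  {$r0:0, $r1:11, $r2:12, $r3:8}  ⟨branch taken⟩
[3] slti  $r1, $r2, 0  →  {$r0:0, $r1:0, $r2:12, $r3:8}
[6] nor  $r2, $r3, $r2  →  {$r0:0, $r1:0, $r2:65523, $r3:8}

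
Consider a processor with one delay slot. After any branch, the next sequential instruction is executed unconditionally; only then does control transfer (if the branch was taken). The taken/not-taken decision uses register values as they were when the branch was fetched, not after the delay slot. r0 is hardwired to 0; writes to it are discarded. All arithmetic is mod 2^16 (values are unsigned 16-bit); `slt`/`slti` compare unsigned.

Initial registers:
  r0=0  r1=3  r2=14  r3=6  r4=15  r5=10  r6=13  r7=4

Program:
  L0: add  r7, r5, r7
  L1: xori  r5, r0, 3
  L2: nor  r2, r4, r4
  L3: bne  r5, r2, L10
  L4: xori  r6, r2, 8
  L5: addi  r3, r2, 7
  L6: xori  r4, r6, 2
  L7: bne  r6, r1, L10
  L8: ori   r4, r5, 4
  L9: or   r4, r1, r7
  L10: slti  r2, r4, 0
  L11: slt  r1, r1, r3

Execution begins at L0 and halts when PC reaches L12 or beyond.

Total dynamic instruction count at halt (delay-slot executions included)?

7

[0] add  r7, r5, r7  →  {r0:0, r1:3, r2:14, r3:6, r4:15, r5:10, r6:13, r7:14}
[1] xori  r5, r0, 3  →  {r0:0, r1:3, r2:14, r3:6, r4:15, r5:3, r6:13, r7:14}
[2] nor  r2, r4, r4  →  {r0:0, r1:3, r2:65520, r3:6, r4:15, r5:3, r6:13, r7:14}
[3] bne  r5, r2, L10  →  {r0:0, r1:3, r2:65520, r3:6, r4:15, r5:3, r6:13, r7:14}  ⟨branch taken⟩
[4] xori  r6, r2, 8  →  {r0:0, r1:3, r2:65520, r3:6, r4:15, r5:3, r6:65528, r7:14}
[10] slti  r2, r4, 0  →  {r0:0, r1:3, r2:0, r3:6, r4:15, r5:3, r6:65528, r7:14}
[11] slt  r1, r1, r3  →  {r0:0, r1:1, r2:0, r3:6, r4:15, r5:3, r6:65528, r7:14}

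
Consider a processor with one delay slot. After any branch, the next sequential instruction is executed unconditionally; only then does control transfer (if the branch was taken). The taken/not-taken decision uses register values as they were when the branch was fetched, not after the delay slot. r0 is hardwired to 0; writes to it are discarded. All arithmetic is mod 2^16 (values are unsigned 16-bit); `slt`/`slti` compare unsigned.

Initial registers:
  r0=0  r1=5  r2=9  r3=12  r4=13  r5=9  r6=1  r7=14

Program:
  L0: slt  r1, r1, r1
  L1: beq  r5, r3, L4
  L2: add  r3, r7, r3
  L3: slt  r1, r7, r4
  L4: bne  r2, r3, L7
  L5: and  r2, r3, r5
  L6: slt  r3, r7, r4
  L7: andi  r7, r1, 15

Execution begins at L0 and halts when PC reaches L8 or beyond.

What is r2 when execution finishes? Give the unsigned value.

[0] slt  r1, r1, r1  →  {r0:0, r1:0, r2:9, r3:12, r4:13, r5:9, r6:1, r7:14}
[1] beq  r5, r3, L4  →  {r0:0, r1:0, r2:9, r3:12, r4:13, r5:9, r6:1, r7:14}  ⟨branch fallthrough⟩
[2] add  r3, r7, r3  →  {r0:0, r1:0, r2:9, r3:26, r4:13, r5:9, r6:1, r7:14}
[3] slt  r1, r7, r4  →  {r0:0, r1:0, r2:9, r3:26, r4:13, r5:9, r6:1, r7:14}
[4] bne  r2, r3, L7  →  {r0:0, r1:0, r2:9, r3:26, r4:13, r5:9, r6:1, r7:14}  ⟨branch taken⟩
[5] and  r2, r3, r5  →  {r0:0, r1:0, r2:8, r3:26, r4:13, r5:9, r6:1, r7:14}
[7] andi  r7, r1, 15  →  {r0:0, r1:0, r2:8, r3:26, r4:13, r5:9, r6:1, r7:0}

8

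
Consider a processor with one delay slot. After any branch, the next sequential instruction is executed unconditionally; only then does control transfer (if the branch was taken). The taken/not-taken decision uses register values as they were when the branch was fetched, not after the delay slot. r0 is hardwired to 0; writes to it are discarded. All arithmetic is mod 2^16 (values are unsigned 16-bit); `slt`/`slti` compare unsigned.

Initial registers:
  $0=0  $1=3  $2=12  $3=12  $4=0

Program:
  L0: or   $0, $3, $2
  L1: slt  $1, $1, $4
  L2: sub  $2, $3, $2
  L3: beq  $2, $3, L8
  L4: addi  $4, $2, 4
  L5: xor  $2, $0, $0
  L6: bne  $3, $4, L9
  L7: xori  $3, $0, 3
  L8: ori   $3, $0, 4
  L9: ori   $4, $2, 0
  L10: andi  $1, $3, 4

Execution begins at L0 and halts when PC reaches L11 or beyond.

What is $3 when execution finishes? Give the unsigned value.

3

[0] or   $0, $3, $2  →  {$0:0, $1:3, $2:12, $3:12, $4:0}
[1] slt  $1, $1, $4  →  {$0:0, $1:0, $2:12, $3:12, $4:0}
[2] sub  $2, $3, $2  →  {$0:0, $1:0, $2:0, $3:12, $4:0}
[3] beq  $2, $3, L8  →  {$0:0, $1:0, $2:0, $3:12, $4:0}  ⟨branch fallthrough⟩
[4] addi  $4, $2, 4  →  {$0:0, $1:0, $2:0, $3:12, $4:4}
[5] xor  $2, $0, $0  →  {$0:0, $1:0, $2:0, $3:12, $4:4}
[6] bne  $3, $4, L9  →  {$0:0, $1:0, $2:0, $3:12, $4:4}  ⟨branch taken⟩
[7] xori  $3, $0, 3  →  {$0:0, $1:0, $2:0, $3:3, $4:4}
[9] ori   $4, $2, 0  →  {$0:0, $1:0, $2:0, $3:3, $4:0}
[10] andi  $1, $3, 4  →  {$0:0, $1:0, $2:0, $3:3, $4:0}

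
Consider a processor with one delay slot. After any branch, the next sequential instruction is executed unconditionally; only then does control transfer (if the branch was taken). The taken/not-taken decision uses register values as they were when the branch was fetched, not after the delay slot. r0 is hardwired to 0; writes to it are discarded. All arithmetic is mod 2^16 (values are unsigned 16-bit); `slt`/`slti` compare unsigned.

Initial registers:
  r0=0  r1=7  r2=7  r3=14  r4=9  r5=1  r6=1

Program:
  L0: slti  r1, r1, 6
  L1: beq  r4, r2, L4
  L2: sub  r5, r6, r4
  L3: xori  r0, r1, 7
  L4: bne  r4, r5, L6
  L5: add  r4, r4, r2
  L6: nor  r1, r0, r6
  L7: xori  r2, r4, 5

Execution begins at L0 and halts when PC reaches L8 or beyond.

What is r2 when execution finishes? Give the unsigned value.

21

PC=0  slti  r1, r1, 6        | r0=0 r1=0 r2=7 r3=14 r4=9 r5=1 r6=1
PC=1  beq  r4, r2, L4        | r0=0 r1=0 r2=7 r3=14 r4=9 r5=1 r6=1  [not taken]
PC=2  sub  r5, r6, r4        | r0=0 r1=0 r2=7 r3=14 r4=9 r5=65528 r6=1
PC=3  xori  r0, r1, 7        | r0=0 r1=0 r2=7 r3=14 r4=9 r5=65528 r6=1
PC=4  bne  r4, r5, L6        | r0=0 r1=0 r2=7 r3=14 r4=9 r5=65528 r6=1  [TAKEN]
PC=5  add  r4, r4, r2        | r0=0 r1=0 r2=7 r3=14 r4=16 r5=65528 r6=1
PC=6  nor  r1, r0, r6        | r0=0 r1=65534 r2=7 r3=14 r4=16 r5=65528 r6=1
PC=7  xori  r2, r4, 5        | r0=0 r1=65534 r2=21 r3=14 r4=16 r5=65528 r6=1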